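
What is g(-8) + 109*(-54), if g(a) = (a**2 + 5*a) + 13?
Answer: -5849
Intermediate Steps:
g(a) = 13 + a**2 + 5*a
g(-8) + 109*(-54) = (13 + (-8)**2 + 5*(-8)) + 109*(-54) = (13 + 64 - 40) - 5886 = 37 - 5886 = -5849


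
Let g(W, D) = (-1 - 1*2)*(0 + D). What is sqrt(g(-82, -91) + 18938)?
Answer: sqrt(19211) ≈ 138.60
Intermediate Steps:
g(W, D) = -3*D (g(W, D) = (-1 - 2)*D = -3*D)
sqrt(g(-82, -91) + 18938) = sqrt(-3*(-91) + 18938) = sqrt(273 + 18938) = sqrt(19211)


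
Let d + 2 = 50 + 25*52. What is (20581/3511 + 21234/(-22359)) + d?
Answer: 35402306419/26167483 ≈ 1352.9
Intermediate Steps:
d = 1348 (d = -2 + (50 + 25*52) = -2 + (50 + 1300) = -2 + 1350 = 1348)
(20581/3511 + 21234/(-22359)) + d = (20581/3511 + 21234/(-22359)) + 1348 = (20581*(1/3511) + 21234*(-1/22359)) + 1348 = (20581/3511 - 7078/7453) + 1348 = 128539335/26167483 + 1348 = 35402306419/26167483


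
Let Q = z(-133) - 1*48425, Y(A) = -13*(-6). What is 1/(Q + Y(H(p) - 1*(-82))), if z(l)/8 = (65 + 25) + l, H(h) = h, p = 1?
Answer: -1/48691 ≈ -2.0538e-5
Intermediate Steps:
Y(A) = 78
z(l) = 720 + 8*l (z(l) = 8*((65 + 25) + l) = 8*(90 + l) = 720 + 8*l)
Q = -48769 (Q = (720 + 8*(-133)) - 1*48425 = (720 - 1064) - 48425 = -344 - 48425 = -48769)
1/(Q + Y(H(p) - 1*(-82))) = 1/(-48769 + 78) = 1/(-48691) = -1/48691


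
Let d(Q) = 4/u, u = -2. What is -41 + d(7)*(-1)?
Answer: -39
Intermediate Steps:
d(Q) = -2 (d(Q) = 4/(-2) = 4*(-½) = -2)
-41 + d(7)*(-1) = -41 - 2*(-1) = -41 + 2 = -39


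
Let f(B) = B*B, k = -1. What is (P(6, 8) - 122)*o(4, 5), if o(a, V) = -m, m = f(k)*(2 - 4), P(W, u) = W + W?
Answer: -220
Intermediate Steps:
P(W, u) = 2*W
f(B) = B²
m = -2 (m = (-1)²*(2 - 4) = 1*(-2) = -2)
o(a, V) = 2 (o(a, V) = -1*(-2) = 2)
(P(6, 8) - 122)*o(4, 5) = (2*6 - 122)*2 = (12 - 122)*2 = -110*2 = -220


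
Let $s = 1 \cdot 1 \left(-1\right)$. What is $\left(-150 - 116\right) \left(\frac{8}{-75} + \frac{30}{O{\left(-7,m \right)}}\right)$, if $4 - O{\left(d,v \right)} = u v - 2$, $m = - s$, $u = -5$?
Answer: $- \frac{575092}{825} \approx -697.08$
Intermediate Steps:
$s = -1$ ($s = 1 \left(-1\right) = -1$)
$m = 1$ ($m = \left(-1\right) \left(-1\right) = 1$)
$O{\left(d,v \right)} = 6 + 5 v$ ($O{\left(d,v \right)} = 4 - \left(- 5 v - 2\right) = 4 - \left(-2 - 5 v\right) = 4 + \left(2 + 5 v\right) = 6 + 5 v$)
$\left(-150 - 116\right) \left(\frac{8}{-75} + \frac{30}{O{\left(-7,m \right)}}\right) = \left(-150 - 116\right) \left(\frac{8}{-75} + \frac{30}{6 + 5 \cdot 1}\right) = - 266 \left(8 \left(- \frac{1}{75}\right) + \frac{30}{6 + 5}\right) = - 266 \left(- \frac{8}{75} + \frac{30}{11}\right) = \left(-266\right) \frac{2162}{825} = - \frac{575092}{825}$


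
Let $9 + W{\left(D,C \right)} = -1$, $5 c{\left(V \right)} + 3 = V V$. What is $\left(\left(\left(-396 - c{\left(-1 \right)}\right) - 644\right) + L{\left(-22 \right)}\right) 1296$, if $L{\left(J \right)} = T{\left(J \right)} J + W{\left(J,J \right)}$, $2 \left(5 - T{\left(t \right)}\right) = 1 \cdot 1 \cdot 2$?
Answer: $- \frac{7371648}{5} \approx -1.4743 \cdot 10^{6}$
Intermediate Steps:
$c{\left(V \right)} = - \frac{3}{5} + \frac{V^{2}}{5}$ ($c{\left(V \right)} = - \frac{3}{5} + \frac{V V}{5} = - \frac{3}{5} + \frac{V^{2}}{5}$)
$T{\left(t \right)} = 4$ ($T{\left(t \right)} = 5 - \frac{1 \cdot 1 \cdot 2}{2} = 5 - \frac{1 \cdot 2}{2} = 5 - 1 = 4$)
$W{\left(D,C \right)} = -10$ ($W{\left(D,C \right)} = -9 - 1 = -10$)
$L{\left(J \right)} = -10 + 4 J$ ($L{\left(J \right)} = 4 J - 10 = -10 + 4 J$)
$\left(\left(\left(-396 - c{\left(-1 \right)}\right) - 644\right) + L{\left(-22 \right)}\right) 1296 = \left(\left(\left(-396 - \left(- \frac{3}{5} + \frac{\left(-1\right)^{2}}{5}\right)\right) - 644\right) + \left(-10 + 4 \left(-22\right)\right)\right) 1296 = \left(\left(\left(-396 - \left(- \frac{3}{5} + \frac{1}{5} \cdot 1\right)\right) - 644\right) - 98\right) 1296 = \left(\left(\left(-396 - \left(- \frac{3}{5} + \frac{1}{5}\right)\right) - 644\right) - 98\right) 1296 = \left(\left(\left(-396 - - \frac{2}{5}\right) - 644\right) - 98\right) 1296 = \left(\left(\left(-396 + \frac{2}{5}\right) - 644\right) - 98\right) 1296 = \left(\left(- \frac{1978}{5} - 644\right) - 98\right) 1296 = \left(- \frac{5198}{5} - 98\right) 1296 = \left(- \frac{5688}{5}\right) 1296 = - \frac{7371648}{5}$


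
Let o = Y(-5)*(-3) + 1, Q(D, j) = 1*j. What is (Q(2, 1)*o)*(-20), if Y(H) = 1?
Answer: 40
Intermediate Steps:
Q(D, j) = j
o = -2 (o = 1*(-3) + 1 = -3 + 1 = -2)
(Q(2, 1)*o)*(-20) = (1*(-2))*(-20) = -2*(-20) = 40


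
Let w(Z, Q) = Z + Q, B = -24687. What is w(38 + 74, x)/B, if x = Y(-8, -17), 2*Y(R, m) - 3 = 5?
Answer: -116/24687 ≈ -0.0046988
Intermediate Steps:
Y(R, m) = 4 (Y(R, m) = 3/2 + (½)*5 = 3/2 + 5/2 = 4)
x = 4
w(Z, Q) = Q + Z
w(38 + 74, x)/B = (4 + (38 + 74))/(-24687) = (4 + 112)*(-1/24687) = 116*(-1/24687) = -116/24687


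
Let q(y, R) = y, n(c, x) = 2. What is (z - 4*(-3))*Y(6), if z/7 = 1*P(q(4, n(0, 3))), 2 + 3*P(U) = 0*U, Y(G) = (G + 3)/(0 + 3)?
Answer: 22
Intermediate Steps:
Y(G) = 1 + G/3 (Y(G) = (3 + G)/3 = (3 + G)*(⅓) = 1 + G/3)
P(U) = -⅔ (P(U) = -⅔ + (0*U)/3 = -⅔ + (⅓)*0 = -⅔ + 0 = -⅔)
z = -14/3 (z = 7*(1*(-⅔)) = 7*(-⅔) = -14/3 ≈ -4.6667)
(z - 4*(-3))*Y(6) = (-14/3 - 4*(-3))*(1 + (⅓)*6) = (-14/3 + 12)*(1 + 2) = (22/3)*3 = 22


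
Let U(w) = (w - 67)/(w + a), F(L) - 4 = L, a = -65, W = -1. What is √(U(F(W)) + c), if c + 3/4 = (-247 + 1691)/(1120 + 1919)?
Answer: √26889226989/188418 ≈ 0.87030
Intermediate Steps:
F(L) = 4 + L
c = -3341/12156 (c = -¾ + (-247 + 1691)/(1120 + 1919) = -¾ + 1444/3039 = -3341/12156 ≈ -0.27484)
U(w) = (-67 + w)/(-65 + w) (U(w) = (w - 67)/(w - 65) = (-67 + w)/(-65 + w))
√(U(F(W)) + c) = √((-67 + (4 - 1))/(-65 + (4 - 1)) - 3341/12156) = √((-67 + 3)/(-65 + 3) - 3341/12156) = √(-64/(-62) - 3341/12156) = √(-1/62*(-64) - 3341/12156) = √(32/31 - 3341/12156) = √(285421/376836) = √26889226989/188418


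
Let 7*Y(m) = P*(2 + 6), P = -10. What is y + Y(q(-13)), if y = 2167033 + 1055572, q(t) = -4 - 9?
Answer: 22558155/7 ≈ 3.2226e+6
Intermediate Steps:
q(t) = -13
Y(m) = -80/7 (Y(m) = (-10*(2 + 6))/7 = (-10*8)/7 = (1/7)*(-80) = -80/7)
y = 3222605
y + Y(q(-13)) = 3222605 - 80/7 = 22558155/7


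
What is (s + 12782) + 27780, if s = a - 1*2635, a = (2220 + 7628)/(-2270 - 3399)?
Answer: 214998315/5669 ≈ 37925.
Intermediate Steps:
a = -9848/5669 (a = 9848/(-5669) = 9848*(-1/5669) = -9848/5669 ≈ -1.7372)
s = -14947663/5669 (s = -9848/5669 - 1*2635 = -9848/5669 - 2635 = -14947663/5669 ≈ -2636.7)
(s + 12782) + 27780 = (-14947663/5669 + 12782) + 27780 = 57513495/5669 + 27780 = 214998315/5669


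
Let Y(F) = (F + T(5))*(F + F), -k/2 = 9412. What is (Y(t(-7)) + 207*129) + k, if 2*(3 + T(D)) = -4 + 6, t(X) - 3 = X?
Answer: 7927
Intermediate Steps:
k = -18824 (k = -2*9412 = -18824)
t(X) = 3 + X
T(D) = -2 (T(D) = -3 + (-4 + 6)/2 = -3 + (½)*2 = -3 + 1 = -2)
Y(F) = 2*F*(-2 + F) (Y(F) = (F - 2)*(F + F) = (-2 + F)*(2*F) = 2*F*(-2 + F))
(Y(t(-7)) + 207*129) + k = (2*(3 - 7)*(-2 + (3 - 7)) + 207*129) - 18824 = (2*(-4)*(-2 - 4) + 26703) - 18824 = (2*(-4)*(-6) + 26703) - 18824 = (48 + 26703) - 18824 = 26751 - 18824 = 7927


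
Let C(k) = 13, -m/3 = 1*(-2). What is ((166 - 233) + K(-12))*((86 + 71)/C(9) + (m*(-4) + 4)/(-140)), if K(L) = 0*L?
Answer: -74504/91 ≈ -818.73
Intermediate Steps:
m = 6 (m = -3*(-2) = 6)
K(L) = 0
((166 - 233) + K(-12))*((86 + 71)/C(9) + (m*(-4) + 4)/(-140)) = ((166 - 233) + 0)*((86 + 71)/13 + (6*(-4) + 4)/(-140)) = (-67 + 0)*(157*(1/13) + (-24 + 4)*(-1/140)) = -67*(157/13 - 20*(-1/140)) = -67*(157/13 + 1/7) = -67*1112/91 = -74504/91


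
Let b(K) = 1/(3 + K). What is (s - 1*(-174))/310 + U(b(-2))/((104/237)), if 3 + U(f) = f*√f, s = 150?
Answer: -28311/8060 ≈ -3.5125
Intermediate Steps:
U(f) = -3 + f^(3/2) (U(f) = -3 + f*√f = -3 + f^(3/2))
(s - 1*(-174))/310 + U(b(-2))/((104/237)) = (150 - 1*(-174))/310 + (-3 + (1/(3 - 2))^(3/2))/((104/237)) = (150 + 174)*(1/310) + (-3 + (1/1)^(3/2))/((104*(1/237))) = 324*(1/310) + (-3 + 1^(3/2))/(104/237) = 162/155 + (-3 + 1)*(237/104) = 162/155 - 2*237/104 = 162/155 - 237/52 = -28311/8060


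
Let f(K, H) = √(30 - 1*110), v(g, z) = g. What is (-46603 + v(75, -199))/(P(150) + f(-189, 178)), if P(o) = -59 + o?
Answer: -4234048/8361 + 186112*I*√5/8361 ≈ -506.4 + 49.774*I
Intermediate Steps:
f(K, H) = 4*I*√5 (f(K, H) = √(30 - 110) = √(-80) = 4*I*√5)
(-46603 + v(75, -199))/(P(150) + f(-189, 178)) = (-46603 + 75)/((-59 + 150) + 4*I*√5) = -46528/(91 + 4*I*√5)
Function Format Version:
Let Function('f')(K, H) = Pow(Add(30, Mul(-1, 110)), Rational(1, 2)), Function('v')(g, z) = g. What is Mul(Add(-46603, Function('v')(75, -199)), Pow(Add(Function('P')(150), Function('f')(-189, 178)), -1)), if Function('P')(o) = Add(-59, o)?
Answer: Add(Rational(-4234048, 8361), Mul(Rational(186112, 8361), I, Pow(5, Rational(1, 2)))) ≈ Add(-506.40, Mul(49.774, I))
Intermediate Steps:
Function('f')(K, H) = Mul(4, I, Pow(5, Rational(1, 2))) (Function('f')(K, H) = Pow(Add(30, -110), Rational(1, 2)) = Pow(-80, Rational(1, 2)) = Mul(4, I, Pow(5, Rational(1, 2))))
Mul(Add(-46603, Function('v')(75, -199)), Pow(Add(Function('P')(150), Function('f')(-189, 178)), -1)) = Mul(Add(-46603, 75), Pow(Add(Add(-59, 150), Mul(4, I, Pow(5, Rational(1, 2)))), -1)) = Mul(-46528, Pow(Add(91, Mul(4, I, Pow(5, Rational(1, 2)))), -1))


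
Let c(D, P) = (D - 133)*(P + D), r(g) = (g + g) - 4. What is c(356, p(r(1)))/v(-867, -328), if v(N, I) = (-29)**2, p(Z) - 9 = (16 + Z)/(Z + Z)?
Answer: 161229/1682 ≈ 95.855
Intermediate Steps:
r(g) = -4 + 2*g (r(g) = 2*g - 4 = -4 + 2*g)
p(Z) = 9 + (16 + Z)/(2*Z) (p(Z) = 9 + (16 + Z)/(Z + Z) = 9 + (16 + Z)/((2*Z)) = 9 + (16 + Z)*(1/(2*Z)) = 9 + (16 + Z)/(2*Z))
c(D, P) = (-133 + D)*(D + P)
v(N, I) = 841
c(356, p(r(1)))/v(-867, -328) = (356**2 - 133*356 - 133*(19/2 + 8/(-4 + 2*1)) + 356*(19/2 + 8/(-4 + 2*1)))/841 = (126736 - 47348 - 133*(19/2 + 8/(-4 + 2)) + 356*(19/2 + 8/(-4 + 2)))*(1/841) = (126736 - 47348 - 133*(19/2 + 8/(-2)) + 356*(19/2 + 8/(-2)))*(1/841) = (126736 - 47348 - 133*(19/2 + 8*(-1/2)) + 356*(19/2 + 8*(-1/2)))*(1/841) = (126736 - 47348 - 133*(19/2 - 4) + 356*(19/2 - 4))*(1/841) = (126736 - 47348 - 133*11/2 + 356*(11/2))*(1/841) = (126736 - 47348 - 1463/2 + 1958)*(1/841) = (161229/2)*(1/841) = 161229/1682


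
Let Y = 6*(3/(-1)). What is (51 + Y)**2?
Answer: 1089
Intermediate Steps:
Y = -18 (Y = 6*(3*(-1)) = 6*(-3) = -18)
(51 + Y)**2 = (51 - 18)**2 = 33**2 = 1089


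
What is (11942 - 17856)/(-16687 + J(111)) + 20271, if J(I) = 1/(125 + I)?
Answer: 79831249205/3938131 ≈ 20271.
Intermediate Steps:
(11942 - 17856)/(-16687 + J(111)) + 20271 = (11942 - 17856)/(-16687 + 1/(125 + 111)) + 20271 = -5914/(-16687 + 1/236) + 20271 = -5914/(-3938131/236) + 20271 = -5914*(-236/3938131) + 20271 = 1395704/3938131 + 20271 = 79831249205/3938131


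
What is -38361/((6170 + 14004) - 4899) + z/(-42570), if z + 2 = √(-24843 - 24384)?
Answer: -163299722/65025675 - I*√49227/42570 ≈ -2.5113 - 0.0052119*I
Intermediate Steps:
z = -2 + I*√49227 (z = -2 + √(-24843 - 24384) = -2 + √(-49227) = -2 + I*√49227 ≈ -2.0 + 221.87*I)
-38361/((6170 + 14004) - 4899) + z/(-42570) = -38361/((6170 + 14004) - 4899) + (-2 + I*√49227)/(-42570) = -38361/(20174 - 4899) + (-2 + I*√49227)*(-1/42570) = -38361/15275 + (1/21285 - I*√49227/42570) = -163299722/65025675 - I*√49227/42570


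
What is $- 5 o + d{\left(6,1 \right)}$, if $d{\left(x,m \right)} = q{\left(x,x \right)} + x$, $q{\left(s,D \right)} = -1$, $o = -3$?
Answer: $20$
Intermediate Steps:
$d{\left(x,m \right)} = -1 + x$
$- 5 o + d{\left(6,1 \right)} = \left(-5\right) \left(-3\right) + \left(-1 + 6\right) = 15 + 5 = 20$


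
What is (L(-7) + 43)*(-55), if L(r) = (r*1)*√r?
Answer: -2365 + 385*I*√7 ≈ -2365.0 + 1018.6*I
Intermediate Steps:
L(r) = r^(3/2) (L(r) = r*√r = r^(3/2))
(L(-7) + 43)*(-55) = ((-7)^(3/2) + 43)*(-55) = (-7*I*√7 + 43)*(-55) = (43 - 7*I*√7)*(-55) = -2365 + 385*I*√7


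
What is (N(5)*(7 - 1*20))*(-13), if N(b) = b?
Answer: 845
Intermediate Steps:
(N(5)*(7 - 1*20))*(-13) = (5*(7 - 1*20))*(-13) = (5*(7 - 20))*(-13) = (5*(-13))*(-13) = -65*(-13) = 845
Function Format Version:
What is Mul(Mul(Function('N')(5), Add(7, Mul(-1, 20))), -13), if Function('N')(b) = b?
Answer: 845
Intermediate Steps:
Mul(Mul(Function('N')(5), Add(7, Mul(-1, 20))), -13) = Mul(Mul(5, Add(7, Mul(-1, 20))), -13) = Mul(Mul(5, Add(7, -20)), -13) = Mul(Mul(5, -13), -13) = Mul(-65, -13) = 845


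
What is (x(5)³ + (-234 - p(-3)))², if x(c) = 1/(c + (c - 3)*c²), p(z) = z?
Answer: 1477066587525376/27680640625 ≈ 53361.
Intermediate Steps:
x(c) = 1/(c + c²*(-3 + c)) (x(c) = 1/(c + (-3 + c)*c²) = 1/(c + c²*(-3 + c)))
(x(5)³ + (-234 - p(-3)))² = ((1/(5*(1 + 5² - 3*5)))³ + (-234 - 1*(-3)))² = ((1/(5*(1 + 25 - 15)))³ + (-234 + 3))² = (((⅕)/11)³ - 231)² = (((⅕)*(1/11))³ - 231)² = ((1/55)³ - 231)² = (1/166375 - 231)² = (-38432624/166375)² = 1477066587525376/27680640625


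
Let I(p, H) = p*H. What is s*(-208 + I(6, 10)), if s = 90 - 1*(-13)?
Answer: -15244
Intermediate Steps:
s = 103 (s = 90 + 13 = 103)
I(p, H) = H*p
s*(-208 + I(6, 10)) = 103*(-208 + 10*6) = 103*(-208 + 60) = 103*(-148) = -15244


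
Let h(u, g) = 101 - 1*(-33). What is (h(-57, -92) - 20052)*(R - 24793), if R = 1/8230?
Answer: 2032097988051/4115 ≈ 4.9383e+8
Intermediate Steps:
R = 1/8230 ≈ 0.00012151
h(u, g) = 134 (h(u, g) = 101 + 33 = 134)
(h(-57, -92) - 20052)*(R - 24793) = (134 - 20052)*(1/8230 - 24793) = -19918*(-204046389/8230) = 2032097988051/4115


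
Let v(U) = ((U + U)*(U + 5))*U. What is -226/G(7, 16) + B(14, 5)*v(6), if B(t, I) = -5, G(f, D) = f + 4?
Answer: -43786/11 ≈ -3980.5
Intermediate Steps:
G(f, D) = 4 + f
v(U) = 2*U**2*(5 + U) (v(U) = ((2*U)*(5 + U))*U = (2*U*(5 + U))*U = 2*U**2*(5 + U))
-226/G(7, 16) + B(14, 5)*v(6) = -226/(4 + 7) - 10*6**2*(5 + 6) = -226/11 - 10*36*11 = -226*1/11 - 5*792 = -226/11 - 3960 = -43786/11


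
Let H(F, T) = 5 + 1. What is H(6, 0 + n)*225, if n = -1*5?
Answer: 1350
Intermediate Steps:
n = -5
H(F, T) = 6
H(6, 0 + n)*225 = 6*225 = 1350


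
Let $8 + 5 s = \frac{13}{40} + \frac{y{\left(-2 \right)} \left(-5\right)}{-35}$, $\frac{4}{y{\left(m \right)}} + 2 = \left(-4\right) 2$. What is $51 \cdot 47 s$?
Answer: $- \frac{1037901}{280} \approx -3706.8$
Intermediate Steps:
$y{\left(m \right)} = - \frac{2}{5}$ ($y{\left(m \right)} = \frac{4}{-2 - 8} = \frac{4}{-10} = 4 \left(- \frac{1}{10}\right) = - \frac{2}{5}$)
$s = - \frac{433}{280}$ ($s = - \frac{8}{5} + \frac{\frac{13}{40} + \frac{\left(- \frac{2}{5}\right) \left(-5\right)}{-35}}{5} = - \frac{8}{5} + \frac{13 \cdot \frac{1}{40} + 2 \left(- \frac{1}{35}\right)}{5} = - \frac{8}{5} + \frac{\frac{13}{40} - \frac{2}{35}}{5} = - \frac{8}{5} + \frac{1}{5} \cdot \frac{15}{56} = - \frac{8}{5} + \frac{3}{56} = - \frac{433}{280} \approx -1.5464$)
$51 \cdot 47 s = 51 \cdot 47 \left(- \frac{433}{280}\right) = 2397 \left(- \frac{433}{280}\right) = - \frac{1037901}{280}$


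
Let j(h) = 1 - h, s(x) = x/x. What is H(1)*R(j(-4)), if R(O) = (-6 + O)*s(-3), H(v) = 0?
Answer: 0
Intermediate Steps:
s(x) = 1
R(O) = -6 + O (R(O) = (-6 + O)*1 = -6 + O)
H(1)*R(j(-4)) = 0*(-6 + (1 - 1*(-4))) = 0*(-6 + (1 + 4)) = 0*(-6 + 5) = 0*(-1) = 0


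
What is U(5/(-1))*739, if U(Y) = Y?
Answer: -3695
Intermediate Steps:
U(5/(-1))*739 = (5/(-1))*739 = (5*(-1))*739 = -5*739 = -3695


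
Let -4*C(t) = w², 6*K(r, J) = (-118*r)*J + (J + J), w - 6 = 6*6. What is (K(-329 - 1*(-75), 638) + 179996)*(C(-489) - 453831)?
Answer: -1529638912256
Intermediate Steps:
w = 42 (w = 6 + 6*6 = 6 + 36 = 42)
K(r, J) = J/3 - 59*J*r/3 (K(r, J) = ((-118*r)*J + (J + J))/6 = (-118*J*r + 2*J)/6 = (2*J - 118*J*r)/6 = J/3 - 59*J*r/3)
C(t) = -441 (C(t) = -¼*42² = -¼*1764 = -441)
(K(-329 - 1*(-75), 638) + 179996)*(C(-489) - 453831) = ((⅓)*638*(1 - 59*(-329 - 1*(-75))) + 179996)*(-441 - 453831) = ((⅓)*638*(1 - 59*(-329 + 75)) + 179996)*(-454272) = ((⅓)*638*(1 - 59*(-254)) + 179996)*(-454272) = ((⅓)*638*(1 + 14986) + 179996)*(-454272) = ((⅓)*638*14987 + 179996)*(-454272) = (9561706/3 + 179996)*(-454272) = (10101694/3)*(-454272) = -1529638912256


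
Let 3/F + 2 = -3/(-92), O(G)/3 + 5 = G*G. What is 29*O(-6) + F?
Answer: 487881/181 ≈ 2695.5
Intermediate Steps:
O(G) = -15 + 3*G**2 (O(G) = -15 + 3*(G*G) = -15 + 3*G**2)
F = -276/181 (F = 3/(-2 - 3/(-92)) = 3/(-2 - 3*(-1/92)) = 3/(-2 + 3/92) = 3/(-181/92) = 3*(-92/181) = -276/181 ≈ -1.5249)
29*O(-6) + F = 29*(-15 + 3*(-6)**2) - 276/181 = 29*(-15 + 3*36) - 276/181 = 29*(-15 + 108) - 276/181 = 29*93 - 276/181 = 2697 - 276/181 = 487881/181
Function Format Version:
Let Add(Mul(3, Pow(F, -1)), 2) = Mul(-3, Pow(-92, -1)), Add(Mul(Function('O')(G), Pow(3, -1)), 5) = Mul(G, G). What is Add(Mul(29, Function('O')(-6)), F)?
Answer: Rational(487881, 181) ≈ 2695.5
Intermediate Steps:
Function('O')(G) = Add(-15, Mul(3, Pow(G, 2))) (Function('O')(G) = Add(-15, Mul(3, Mul(G, G))) = Add(-15, Mul(3, Pow(G, 2))))
F = Rational(-276, 181) (F = Mul(3, Pow(Add(-2, Mul(-3, Pow(-92, -1))), -1)) = Mul(3, Pow(Add(-2, Mul(-3, Rational(-1, 92))), -1)) = Mul(3, Pow(Add(-2, Rational(3, 92)), -1)) = Mul(3, Pow(Rational(-181, 92), -1)) = Mul(3, Rational(-92, 181)) = Rational(-276, 181) ≈ -1.5249)
Add(Mul(29, Function('O')(-6)), F) = Add(Mul(29, Add(-15, Mul(3, Pow(-6, 2)))), Rational(-276, 181)) = Add(Mul(29, Add(-15, Mul(3, 36))), Rational(-276, 181)) = Add(Mul(29, Add(-15, 108)), Rational(-276, 181)) = Add(Mul(29, 93), Rational(-276, 181)) = Add(2697, Rational(-276, 181)) = Rational(487881, 181)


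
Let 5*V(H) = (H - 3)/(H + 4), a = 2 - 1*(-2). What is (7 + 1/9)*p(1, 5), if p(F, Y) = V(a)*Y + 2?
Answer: 136/9 ≈ 15.111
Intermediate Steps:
a = 4 (a = 2 + 2 = 4)
V(H) = (-3 + H)/(5*(4 + H)) (V(H) = ((H - 3)/(H + 4))/5 = ((-3 + H)/(4 + H))/5 = (-3 + H)/(5*(4 + H)))
p(F, Y) = 2 + Y/40 (p(F, Y) = ((-3 + 4)/(5*(4 + 4)))*Y + 2 = ((1/5)*1/8)*Y + 2 = ((1/5)*(1/8)*1)*Y + 2 = Y/40 + 2 = 2 + Y/40)
(7 + 1/9)*p(1, 5) = (7 + 1/9)*(2 + (1/40)*5) = (7 + 1/9)*(2 + 1/8) = (64/9)*(17/8) = 136/9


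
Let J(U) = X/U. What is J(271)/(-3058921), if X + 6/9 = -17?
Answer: 53/2486902773 ≈ 2.1312e-8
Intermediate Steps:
X = -53/3 (X = -⅔ - 17 = -53/3 ≈ -17.667)
J(U) = -53/(3*U)
J(271)/(-3058921) = -53/3/271/(-3058921) = -53/3*1/271*(-1/3058921) = -53/813*(-1/3058921) = 53/2486902773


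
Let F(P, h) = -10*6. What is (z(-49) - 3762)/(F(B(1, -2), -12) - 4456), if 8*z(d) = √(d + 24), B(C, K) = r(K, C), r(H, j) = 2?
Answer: 1881/2258 - 5*I/36128 ≈ 0.83304 - 0.0001384*I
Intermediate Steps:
B(C, K) = 2
z(d) = √(24 + d)/8 (z(d) = √(d + 24)/8 = √(24 + d)/8)
F(P, h) = -60
(z(-49) - 3762)/(F(B(1, -2), -12) - 4456) = (√(24 - 49)/8 - 3762)/(-60 - 4456) = (√(-25)/8 - 3762)/(-4516) = ((5*I)/8 - 3762)*(-1/4516) = (5*I/8 - 3762)*(-1/4516) = (-3762 + 5*I/8)*(-1/4516) = 1881/2258 - 5*I/36128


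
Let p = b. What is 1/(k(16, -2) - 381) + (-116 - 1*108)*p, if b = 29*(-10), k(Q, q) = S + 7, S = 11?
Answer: 23580479/363 ≈ 64960.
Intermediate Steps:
k(Q, q) = 18 (k(Q, q) = 11 + 7 = 18)
b = -290
p = -290
1/(k(16, -2) - 381) + (-116 - 1*108)*p = 1/(18 - 381) + (-116 - 1*108)*(-290) = 1/(-363) + (-116 - 108)*(-290) = -1/363 - 224*(-290) = -1/363 + 64960 = 23580479/363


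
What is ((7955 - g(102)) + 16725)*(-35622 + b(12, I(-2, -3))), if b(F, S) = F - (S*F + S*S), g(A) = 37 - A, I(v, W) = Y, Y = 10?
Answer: -886613350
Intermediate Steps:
I(v, W) = 10
b(F, S) = F - S² - F*S (b(F, S) = F - (F*S + S²) = F - (S² + F*S) = F + (-S² - F*S) = F - S² - F*S)
((7955 - g(102)) + 16725)*(-35622 + b(12, I(-2, -3))) = ((7955 - (37 - 1*102)) + 16725)*(-35622 + (12 - 1*10² - 1*12*10)) = ((7955 - (37 - 102)) + 16725)*(-35622 + (12 - 1*100 - 120)) = ((7955 - 1*(-65)) + 16725)*(-35622 + (12 - 100 - 120)) = ((7955 + 65) + 16725)*(-35622 - 208) = (8020 + 16725)*(-35830) = 24745*(-35830) = -886613350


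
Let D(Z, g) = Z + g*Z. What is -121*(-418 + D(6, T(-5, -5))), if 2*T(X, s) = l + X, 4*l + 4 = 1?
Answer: 207757/4 ≈ 51939.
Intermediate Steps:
l = -¾ (l = -1 + (¼)*1 = -1 + ¼ = -¾ ≈ -0.75000)
T(X, s) = -3/8 + X/2 (T(X, s) = (-¾ + X)/2 = -3/8 + X/2)
D(Z, g) = Z + Z*g
-121*(-418 + D(6, T(-5, -5))) = -121*(-418 + 6*(1 + (-3/8 + (½)*(-5)))) = -121*(-418 + 6*(1 + (-3/8 - 5/2))) = -121*(-418 + 6*(1 - 23/8)) = -121*(-418 + 6*(-15/8)) = -121*(-418 - 45/4) = -121*(-1717/4) = 207757/4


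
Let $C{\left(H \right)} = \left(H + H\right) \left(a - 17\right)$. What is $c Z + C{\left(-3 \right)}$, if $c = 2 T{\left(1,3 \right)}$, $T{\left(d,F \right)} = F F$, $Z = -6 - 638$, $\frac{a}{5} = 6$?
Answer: $-11670$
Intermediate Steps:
$a = 30$ ($a = 5 \cdot 6 = 30$)
$Z = -644$ ($Z = -6 - 638 = -644$)
$T{\left(d,F \right)} = F^{2}$
$C{\left(H \right)} = 26 H$ ($C{\left(H \right)} = \left(H + H\right) \left(30 - 17\right) = 2 H 13 = 26 H$)
$c = 18$ ($c = 2 \cdot 3^{2} = 2 \cdot 9 = 18$)
$c Z + C{\left(-3 \right)} = 18 \left(-644\right) + 26 \left(-3\right) = -11592 - 78 = -11670$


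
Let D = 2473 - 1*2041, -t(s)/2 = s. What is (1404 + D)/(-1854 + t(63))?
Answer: -51/55 ≈ -0.92727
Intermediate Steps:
t(s) = -2*s
D = 432 (D = 2473 - 2041 = 432)
(1404 + D)/(-1854 + t(63)) = (1404 + 432)/(-1854 - 2*63) = 1836/(-1854 - 126) = 1836/(-1980) = 1836*(-1/1980) = -51/55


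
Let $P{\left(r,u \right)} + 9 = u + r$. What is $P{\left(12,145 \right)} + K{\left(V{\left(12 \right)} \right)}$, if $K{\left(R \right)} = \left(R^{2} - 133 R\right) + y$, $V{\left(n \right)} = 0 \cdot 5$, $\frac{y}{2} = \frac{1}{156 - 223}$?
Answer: $\frac{9914}{67} \approx 147.97$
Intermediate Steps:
$P{\left(r,u \right)} = -9 + r + u$ ($P{\left(r,u \right)} = -9 + \left(u + r\right) = -9 + \left(r + u\right) = -9 + r + u$)
$y = - \frac{2}{67}$ ($y = \frac{2}{156 - 223} = \frac{2}{-67} = 2 \left(- \frac{1}{67}\right) = - \frac{2}{67} \approx -0.029851$)
$V{\left(n \right)} = 0$
$K{\left(R \right)} = - \frac{2}{67} + R^{2} - 133 R$ ($K{\left(R \right)} = \left(R^{2} - 133 R\right) - \frac{2}{67} = - \frac{2}{67} + R^{2} - 133 R$)
$P{\left(12,145 \right)} + K{\left(V{\left(12 \right)} \right)} = \left(-9 + 12 + 145\right) - \left(\frac{2}{67} - 0^{2}\right) = 148 + \left(- \frac{2}{67} + 0 + 0\right) = 148 - \frac{2}{67} = \frac{9914}{67}$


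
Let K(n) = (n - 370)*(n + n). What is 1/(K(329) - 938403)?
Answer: -1/965381 ≈ -1.0359e-6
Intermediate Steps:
K(n) = 2*n*(-370 + n) (K(n) = (-370 + n)*(2*n) = 2*n*(-370 + n))
1/(K(329) - 938403) = 1/(2*329*(-370 + 329) - 938403) = 1/(2*329*(-41) - 938403) = 1/(-26978 - 938403) = 1/(-965381) = -1/965381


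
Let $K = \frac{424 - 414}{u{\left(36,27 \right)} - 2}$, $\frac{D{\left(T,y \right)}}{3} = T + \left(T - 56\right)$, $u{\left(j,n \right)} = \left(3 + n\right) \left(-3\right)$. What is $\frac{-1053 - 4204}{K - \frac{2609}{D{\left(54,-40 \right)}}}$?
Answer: $\frac{18862116}{60397} \approx 312.3$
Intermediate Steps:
$u{\left(j,n \right)} = -9 - 3 n$
$D{\left(T,y \right)} = -168 + 6 T$ ($D{\left(T,y \right)} = 3 \left(T + \left(T - 56\right)\right) = 3 \left(T + \left(-56 + T\right)\right) = 3 \left(-56 + 2 T\right) = -168 + 6 T$)
$K = - \frac{5}{46}$ ($K = \frac{424 - 414}{\left(-9 - 81\right) - 2} = \frac{10}{\left(-9 - 81\right) - 2} = \frac{10}{-90 - 2} = \frac{10}{-92} = 10 \left(- \frac{1}{92}\right) = - \frac{5}{46} \approx -0.1087$)
$\frac{-1053 - 4204}{K - \frac{2609}{D{\left(54,-40 \right)}}} = \frac{-1053 - 4204}{- \frac{5}{46} - \frac{2609}{-168 + 6 \cdot 54}} = - \frac{5257}{- \frac{5}{46} - \frac{2609}{-168 + 324}} = - \frac{5257}{- \frac{5}{46} - \frac{2609}{156}} = - \frac{5257}{- \frac{60397}{3588}} = \left(-5257\right) \left(- \frac{3588}{60397}\right) = \frac{18862116}{60397}$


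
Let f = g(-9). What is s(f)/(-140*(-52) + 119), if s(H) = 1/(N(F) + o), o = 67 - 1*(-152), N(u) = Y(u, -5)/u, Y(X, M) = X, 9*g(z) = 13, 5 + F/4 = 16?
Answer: 1/1627780 ≈ 6.1433e-7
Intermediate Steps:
F = 44 (F = -20 + 4*16 = -20 + 64 = 44)
g(z) = 13/9 (g(z) = (⅑)*13 = 13/9)
f = 13/9 ≈ 1.4444
N(u) = 1 (N(u) = u/u = 1)
o = 219 (o = 67 + 152 = 219)
s(H) = 1/220 (s(H) = 1/(1 + 219) = 1/220)
s(f)/(-140*(-52) + 119) = 1/(220*(-140*(-52) + 119)) = 1/(220*(7280 + 119)) = (1/220)/7399 = (1/220)*(1/7399) = 1/1627780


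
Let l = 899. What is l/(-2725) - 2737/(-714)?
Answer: 57281/16350 ≈ 3.5034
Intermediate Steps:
l/(-2725) - 2737/(-714) = 899/(-2725) - 2737/(-714) = 899*(-1/2725) - 2737*(-1/714) = -899/2725 + 23/6 = 57281/16350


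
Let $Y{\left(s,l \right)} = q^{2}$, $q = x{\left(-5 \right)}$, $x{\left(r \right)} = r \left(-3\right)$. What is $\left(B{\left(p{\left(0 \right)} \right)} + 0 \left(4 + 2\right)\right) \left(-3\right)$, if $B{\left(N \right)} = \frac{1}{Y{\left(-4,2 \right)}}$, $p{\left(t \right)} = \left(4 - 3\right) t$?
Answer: $- \frac{1}{75} \approx -0.013333$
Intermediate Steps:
$x{\left(r \right)} = - 3 r$
$q = 15$ ($q = \left(-3\right) \left(-5\right) = 15$)
$Y{\left(s,l \right)} = 225$ ($Y{\left(s,l \right)} = 15^{2} = 225$)
$p{\left(t \right)} = t$ ($p{\left(t \right)} = 1 t = t$)
$B{\left(N \right)} = \frac{1}{225}$
$\left(B{\left(p{\left(0 \right)} \right)} + 0 \left(4 + 2\right)\right) \left(-3\right) = \left(\frac{1}{225} + 0 \left(4 + 2\right)\right) \left(-3\right) = \left(\frac{1}{225} + 0 \cdot 6\right) \left(-3\right) = \left(\frac{1}{225} + 0\right) \left(-3\right) = \frac{1}{225} \left(-3\right) = - \frac{1}{75}$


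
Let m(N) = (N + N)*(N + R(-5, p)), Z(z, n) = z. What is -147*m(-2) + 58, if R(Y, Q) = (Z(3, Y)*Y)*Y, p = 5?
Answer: 42982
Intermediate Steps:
R(Y, Q) = 3*Y² (R(Y, Q) = (3*Y)*Y = 3*Y²)
m(N) = 2*N*(75 + N) (m(N) = (N + N)*(N + 3*(-5)²) = (2*N)*(N + 3*25) = (2*N)*(N + 75) = (2*N)*(75 + N) = 2*N*(75 + N))
-147*m(-2) + 58 = -294*(-2)*(75 - 2) + 58 = -294*(-2)*73 + 58 = -147*(-292) + 58 = 42924 + 58 = 42982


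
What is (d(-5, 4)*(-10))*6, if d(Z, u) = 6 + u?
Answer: -600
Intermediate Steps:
(d(-5, 4)*(-10))*6 = ((6 + 4)*(-10))*6 = (10*(-10))*6 = -100*6 = -600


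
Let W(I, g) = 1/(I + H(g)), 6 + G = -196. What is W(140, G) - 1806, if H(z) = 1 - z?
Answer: -619457/343 ≈ -1806.0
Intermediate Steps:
G = -202 (G = -6 - 196 = -202)
W(I, g) = 1/(1 + I - g) (W(I, g) = 1/(I + (1 - g)) = 1/(1 + I - g))
W(140, G) - 1806 = 1/(1 + 140 - 1*(-202)) - 1806 = 1/(1 + 140 + 202) - 1806 = 1/343 - 1806 = -619457/343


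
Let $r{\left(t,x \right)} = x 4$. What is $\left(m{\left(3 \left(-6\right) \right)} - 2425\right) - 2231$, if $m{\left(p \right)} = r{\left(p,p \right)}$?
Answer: $-4728$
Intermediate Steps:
$r{\left(t,x \right)} = 4 x$
$m{\left(p \right)} = 4 p$
$\left(m{\left(3 \left(-6\right) \right)} - 2425\right) - 2231 = \left(4 \cdot 3 \left(-6\right) - 2425\right) - 2231 = \left(4 \left(-18\right) - 2425\right) - 2231 = \left(-72 - 2425\right) - 2231 = -2497 - 2231 = -4728$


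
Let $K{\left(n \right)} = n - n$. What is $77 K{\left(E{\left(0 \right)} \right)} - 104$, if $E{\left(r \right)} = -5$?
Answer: $-104$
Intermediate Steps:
$K{\left(n \right)} = 0$
$77 K{\left(E{\left(0 \right)} \right)} - 104 = 77 \cdot 0 - 104 = 0 - 104 = -104$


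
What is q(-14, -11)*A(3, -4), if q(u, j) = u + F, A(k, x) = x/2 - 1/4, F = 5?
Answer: 81/4 ≈ 20.250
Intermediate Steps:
A(k, x) = -¼ + x/2 (A(k, x) = x*(½) - 1*¼ = x/2 - ¼ = -¼ + x/2)
q(u, j) = 5 + u (q(u, j) = u + 5 = 5 + u)
q(-14, -11)*A(3, -4) = (5 - 14)*(-¼ + (½)*(-4)) = -9*(-¼ - 2) = -9*(-9/4) = 81/4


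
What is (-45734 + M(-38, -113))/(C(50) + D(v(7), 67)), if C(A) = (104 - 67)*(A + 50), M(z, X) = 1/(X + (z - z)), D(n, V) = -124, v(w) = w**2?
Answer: -5167943/404088 ≈ -12.789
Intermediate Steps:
M(z, X) = 1/X (M(z, X) = 1/(X + 0) = 1/X)
C(A) = 1850 + 37*A (C(A) = 37*(50 + A) = 1850 + 37*A)
(-45734 + M(-38, -113))/(C(50) + D(v(7), 67)) = (-45734 + 1/(-113))/((1850 + 37*50) - 124) = (-45734 - 1/113)/((1850 + 1850) - 124) = -5167943/(113*(3700 - 124)) = -5167943/113/3576 = -5167943/113*1/3576 = -5167943/404088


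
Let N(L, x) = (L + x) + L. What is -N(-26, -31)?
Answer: 83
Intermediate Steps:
N(L, x) = x + 2*L
-N(-26, -31) = -(-31 + 2*(-26)) = -(-31 - 52) = -1*(-83) = 83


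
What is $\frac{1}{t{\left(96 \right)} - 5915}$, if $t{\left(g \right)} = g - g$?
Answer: $- \frac{1}{5915} \approx -0.00016906$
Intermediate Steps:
$t{\left(g \right)} = 0$
$\frac{1}{t{\left(96 \right)} - 5915} = \frac{1}{0 - 5915} = \frac{1}{-5915} = - \frac{1}{5915}$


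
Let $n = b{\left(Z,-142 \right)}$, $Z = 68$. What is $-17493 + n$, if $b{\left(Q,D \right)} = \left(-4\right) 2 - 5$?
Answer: $-17506$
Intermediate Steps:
$b{\left(Q,D \right)} = -13$ ($b{\left(Q,D \right)} = -8 - 5 = -13$)
$n = -13$
$-17493 + n = -17493 - 13 = -17506$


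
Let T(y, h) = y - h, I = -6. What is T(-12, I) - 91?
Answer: -97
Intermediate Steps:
T(-12, I) - 91 = (-12 - 1*(-6)) - 91 = (-12 + 6) - 91 = -6 - 91 = -97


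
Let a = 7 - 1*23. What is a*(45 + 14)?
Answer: -944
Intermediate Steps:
a = -16 (a = 7 - 23 = -16)
a*(45 + 14) = -16*(45 + 14) = -16*59 = -944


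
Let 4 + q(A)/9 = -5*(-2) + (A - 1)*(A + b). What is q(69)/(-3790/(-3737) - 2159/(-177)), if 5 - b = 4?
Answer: 28372193406/8739013 ≈ 3246.6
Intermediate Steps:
b = 1 (b = 5 - 1*4 = 5 - 4 = 1)
q(A) = 54 + 9*(1 + A)*(-1 + A) (q(A) = -36 + 9*(-5*(-2) + (A - 1)*(A + 1)) = -36 + 9*(10 + (-1 + A)*(1 + A)) = -36 + 9*(10 + (1 + A)*(-1 + A)) = -36 + (90 + 9*(1 + A)*(-1 + A)) = 54 + 9*(1 + A)*(-1 + A))
q(69)/(-3790/(-3737) - 2159/(-177)) = (45 + 9*69²)/(-3790/(-3737) - 2159/(-177)) = (45 + 9*4761)/(-3790*(-1/3737) - 2159*(-1/177)) = (45 + 42849)/(3790/3737 + 2159/177) = 42894/(8739013/661449) = 42894*(661449/8739013) = 28372193406/8739013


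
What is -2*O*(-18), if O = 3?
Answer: 108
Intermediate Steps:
-2*O*(-18) = -2*3*(-18) = -6*(-18) = 108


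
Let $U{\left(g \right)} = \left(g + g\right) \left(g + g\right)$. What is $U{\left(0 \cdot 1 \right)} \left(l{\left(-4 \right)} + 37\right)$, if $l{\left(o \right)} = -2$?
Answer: $0$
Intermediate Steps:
$U{\left(g \right)} = 4 g^{2}$ ($U{\left(g \right)} = 2 g 2 g = 4 g^{2}$)
$U{\left(0 \cdot 1 \right)} \left(l{\left(-4 \right)} + 37\right) = 4 \left(0 \cdot 1\right)^{2} \left(-2 + 37\right) = 4 \cdot 0^{2} \cdot 35 = 4 \cdot 0 \cdot 35 = 0 \cdot 35 = 0$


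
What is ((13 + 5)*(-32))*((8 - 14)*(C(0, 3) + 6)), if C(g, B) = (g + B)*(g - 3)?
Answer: -10368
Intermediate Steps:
C(g, B) = (-3 + g)*(B + g) (C(g, B) = (B + g)*(-3 + g) = (-3 + g)*(B + g))
((13 + 5)*(-32))*((8 - 14)*(C(0, 3) + 6)) = ((13 + 5)*(-32))*((8 - 14)*((0² - 3*3 - 3*0 + 3*0) + 6)) = (18*(-32))*(-6*((0 - 9 + 0 + 0) + 6)) = -(-3456)*(-9 + 6) = -(-3456)*(-3) = -576*18 = -10368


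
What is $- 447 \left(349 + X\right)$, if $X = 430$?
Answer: $-348213$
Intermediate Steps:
$- 447 \left(349 + X\right) = - 447 \left(349 + 430\right) = \left(-447\right) 779 = -348213$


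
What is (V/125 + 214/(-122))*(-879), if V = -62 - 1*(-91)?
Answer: 10201674/7625 ≈ 1337.9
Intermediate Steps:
V = 29 (V = -62 + 91 = 29)
(V/125 + 214/(-122))*(-879) = (29/125 + 214/(-122))*(-879) = (29*(1/125) + 214*(-1/122))*(-879) = (29/125 - 107/61)*(-879) = -11606/7625*(-879) = 10201674/7625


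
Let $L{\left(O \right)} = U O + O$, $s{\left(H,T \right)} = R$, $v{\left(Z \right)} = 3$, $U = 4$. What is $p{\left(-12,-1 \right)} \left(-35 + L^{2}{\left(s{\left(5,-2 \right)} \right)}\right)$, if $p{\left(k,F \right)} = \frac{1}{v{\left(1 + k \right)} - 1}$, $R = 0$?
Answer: $- \frac{35}{2} \approx -17.5$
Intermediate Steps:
$s{\left(H,T \right)} = 0$
$p{\left(k,F \right)} = \frac{1}{2}$ ($p{\left(k,F \right)} = \frac{1}{3 - 1} = \frac{1}{2}$)
$L{\left(O \right)} = 5 O$ ($L{\left(O \right)} = 4 O + O = 5 O$)
$p{\left(-12,-1 \right)} \left(-35 + L^{2}{\left(s{\left(5,-2 \right)} \right)}\right) = \frac{-35 + \left(5 \cdot 0\right)^{2}}{2} = \frac{-35 + 0^{2}}{2} = \frac{-35 + 0}{2} = \frac{1}{2} \left(-35\right) = - \frac{35}{2}$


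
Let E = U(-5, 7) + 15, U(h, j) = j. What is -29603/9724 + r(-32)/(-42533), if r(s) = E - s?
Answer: -1259629495/413590892 ≈ -3.0456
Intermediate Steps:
E = 22 (E = 7 + 15 = 22)
r(s) = 22 - s
-29603/9724 + r(-32)/(-42533) = -29603/9724 + (22 - 1*(-32))/(-42533) = -29603*1/9724 + (22 + 32)*(-1/42533) = -29603/9724 + 54*(-1/42533) = -29603/9724 - 54/42533 = -1259629495/413590892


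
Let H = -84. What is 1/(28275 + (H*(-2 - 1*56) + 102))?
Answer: 1/33249 ≈ 3.0076e-5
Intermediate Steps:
1/(28275 + (H*(-2 - 1*56) + 102)) = 1/(28275 + (-84*(-2 - 1*56) + 102)) = 1/(28275 + (-84*(-2 - 56) + 102)) = 1/(28275 + (-84*(-58) + 102)) = 1/(28275 + (4872 + 102)) = 1/(28275 + 4974) = 1/33249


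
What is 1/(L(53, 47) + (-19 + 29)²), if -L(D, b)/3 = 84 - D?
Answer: ⅐ ≈ 0.14286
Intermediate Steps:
L(D, b) = -252 + 3*D (L(D, b) = -3*(84 - D) = -252 + 3*D)
1/(L(53, 47) + (-19 + 29)²) = 1/((-252 + 3*53) + (-19 + 29)²) = 1/((-252 + 159) + 10²) = 1/(-93 + 100) = 1/7 = ⅐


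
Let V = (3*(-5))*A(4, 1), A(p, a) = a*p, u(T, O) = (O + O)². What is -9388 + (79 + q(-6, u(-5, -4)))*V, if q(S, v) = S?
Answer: -13768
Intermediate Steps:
u(T, O) = 4*O² (u(T, O) = (2*O)² = 4*O²)
V = -60 (V = (3*(-5))*(1*4) = -15*4 = -60)
-9388 + (79 + q(-6, u(-5, -4)))*V = -9388 + (79 - 6)*(-60) = -9388 + 73*(-60) = -9388 - 4380 = -13768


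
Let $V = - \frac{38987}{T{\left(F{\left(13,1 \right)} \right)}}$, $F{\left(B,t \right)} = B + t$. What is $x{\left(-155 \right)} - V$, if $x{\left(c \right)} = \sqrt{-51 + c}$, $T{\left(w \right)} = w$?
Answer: $\frac{38987}{14} + i \sqrt{206} \approx 2784.8 + 14.353 i$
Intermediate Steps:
$V = - \frac{38987}{14}$ ($V = - \frac{38987}{13 + 1} = - \frac{38987}{14} \approx -2784.8$)
$x{\left(-155 \right)} - V = \sqrt{-51 - 155} - - \frac{38987}{14} = \sqrt{-206} + \frac{38987}{14} = i \sqrt{206} + \frac{38987}{14} = \frac{38987}{14} + i \sqrt{206}$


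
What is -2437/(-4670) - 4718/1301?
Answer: -18862523/6075670 ≈ -3.1046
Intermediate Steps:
-2437/(-4670) - 4718/1301 = -2437*(-1/4670) - 4718*1/1301 = 2437/4670 - 4718/1301 = -18862523/6075670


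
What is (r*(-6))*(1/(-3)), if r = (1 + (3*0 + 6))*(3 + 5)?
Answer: 112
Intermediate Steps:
r = 56 (r = (1 + (0 + 6))*8 = (1 + 6)*8 = 7*8 = 56)
(r*(-6))*(1/(-3)) = (56*(-6))*(1/(-3)) = -336*(-1)/3 = -336*(-1/3) = 112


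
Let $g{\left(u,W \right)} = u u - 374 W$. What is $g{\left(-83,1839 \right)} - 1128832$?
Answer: $-1809729$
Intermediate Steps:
$g{\left(u,W \right)} = u^{2} - 374 W$
$g{\left(-83,1839 \right)} - 1128832 = \left(\left(-83\right)^{2} - 687786\right) - 1128832 = \left(6889 - 687786\right) - 1128832 = -680897 - 1128832 = -1809729$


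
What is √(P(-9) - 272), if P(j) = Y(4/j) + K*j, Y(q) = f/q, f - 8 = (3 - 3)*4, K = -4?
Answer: I*√254 ≈ 15.937*I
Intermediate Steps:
f = 8 (f = 8 + (3 - 3)*4 = 8 + 0*4 = 8 + 0 = 8)
Y(q) = 8/q
P(j) = -2*j (P(j) = 8/((4/j)) - 4*j = 8*(j/4) - 4*j = 2*j - 4*j = -2*j)
√(P(-9) - 272) = √(-2*(-9) - 272) = √(18 - 272) = √(-254) = I*√254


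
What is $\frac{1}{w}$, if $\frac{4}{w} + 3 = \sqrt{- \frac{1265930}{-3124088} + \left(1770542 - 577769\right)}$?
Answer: $- \frac{3}{4} + \frac{\sqrt{727586248061469247}}{3124088} \approx 272.29$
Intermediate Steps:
$w = \frac{4}{-3 + \frac{\sqrt{727586248061469247}}{781022}}$ ($w = \frac{4}{-3 + \sqrt{- \frac{1265930}{-3124088} + \left(1770542 - 577769\right)}} = \frac{4}{-3 + \sqrt{\left(-1265930\right) \left(- \frac{1}{3124088}\right) + \left(1770542 - 577769\right)}} = \frac{4}{-3 + \sqrt{\frac{632965}{1562044} + 1192773}} = \frac{4}{-3 + \sqrt{\frac{1863164540977}{1562044}}} = \frac{4}{-3 + \frac{\sqrt{727586248061469247}}{781022}} \approx 0.0036726$)
$\frac{1}{w} = \frac{1}{8 \sqrt{781022} \frac{1}{\sqrt{3726329081954} - 6 \sqrt{781022}}} = \frac{\sqrt{781022} \left(\sqrt{3726329081954} - 6 \sqrt{781022}\right)}{6248176}$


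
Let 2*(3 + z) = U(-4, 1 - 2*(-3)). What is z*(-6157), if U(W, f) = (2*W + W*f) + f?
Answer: 215495/2 ≈ 1.0775e+5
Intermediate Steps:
U(W, f) = f + 2*W + W*f
z = -35/2 (z = -3 + ((1 - 2*(-3)) + 2*(-4) - 4*(1 - 2*(-3)))/2 = -3 + ((1 + 6) - 8 - 4*(1 + 6))/2 = -3 + (7 - 8 - 4*7)/2 = -3 + (7 - 8 - 28)/2 = -3 + (1/2)*(-29) = -3 - 29/2 = -35/2 ≈ -17.500)
z*(-6157) = -35/2*(-6157) = 215495/2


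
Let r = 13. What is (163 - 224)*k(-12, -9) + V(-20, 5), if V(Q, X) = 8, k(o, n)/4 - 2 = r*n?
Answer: 28068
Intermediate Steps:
k(o, n) = 8 + 52*n (k(o, n) = 8 + 4*(13*n) = 8 + 52*n)
(163 - 224)*k(-12, -9) + V(-20, 5) = (163 - 224)*(8 + 52*(-9)) + 8 = -61*(8 - 468) + 8 = -61*(-460) + 8 = 28060 + 8 = 28068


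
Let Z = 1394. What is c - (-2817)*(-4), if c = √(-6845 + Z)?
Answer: -11268 + I*√5451 ≈ -11268.0 + 73.831*I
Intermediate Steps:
c = I*√5451 (c = √(-6845 + 1394) = √(-5451) = I*√5451 ≈ 73.831*I)
c - (-2817)*(-4) = I*√5451 - (-2817)*(-4) = I*√5451 - 1*11268 = I*√5451 - 11268 = -11268 + I*√5451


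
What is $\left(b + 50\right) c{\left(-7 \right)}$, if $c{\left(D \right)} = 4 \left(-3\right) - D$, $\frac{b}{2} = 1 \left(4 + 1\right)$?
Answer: $-300$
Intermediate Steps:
$b = 10$ ($b = 2 \cdot 1 \left(4 + 1\right) = 2 \cdot 1 \cdot 5 = 2 \cdot 5 = 10$)
$c{\left(D \right)} = -12 - D$
$\left(b + 50\right) c{\left(-7 \right)} = \left(10 + 50\right) \left(-12 - -7\right) = 60 \left(-12 + 7\right) = 60 \left(-5\right) = -300$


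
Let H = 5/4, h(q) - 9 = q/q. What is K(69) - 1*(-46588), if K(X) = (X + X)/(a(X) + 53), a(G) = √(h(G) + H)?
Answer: 521395564/11191 - 828*√5/11191 ≈ 46590.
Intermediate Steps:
h(q) = 10 (h(q) = 9 + q/q = 9 + 1 = 10)
H = 5/4 (H = 5*(¼) = 5/4 ≈ 1.2500)
a(G) = 3*√5/2 (a(G) = √(10 + 5/4) = √(45/4) = 3*√5/2)
K(X) = 2*X/(53 + 3*√5/2) (K(X) = (X + X)/(3*√5/2 + 53) = (2*X)/(53 + 3*√5/2) = 2*X/(53 + 3*√5/2))
K(69) - 1*(-46588) = ((424/11191)*69 - 12/11191*69*√5) - 1*(-46588) = (29256/11191 - 828*√5/11191) + 46588 = 521395564/11191 - 828*√5/11191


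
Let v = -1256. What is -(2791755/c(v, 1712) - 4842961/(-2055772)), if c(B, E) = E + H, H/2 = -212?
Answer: -1436362373407/661958584 ≈ -2169.9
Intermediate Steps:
H = -424 (H = 2*(-212) = -424)
c(B, E) = -424 + E (c(B, E) = E - 424 = -424 + E)
-(2791755/c(v, 1712) - 4842961/(-2055772)) = -(2791755/(-424 + 1712) - 4842961/(-2055772)) = -(2791755/1288 - 4842961*(-1/2055772)) = -(2791755*(1/1288) + 4842961/2055772) = -(2791755/1288 + 4842961/2055772) = -1*1436362373407/661958584 = -1436362373407/661958584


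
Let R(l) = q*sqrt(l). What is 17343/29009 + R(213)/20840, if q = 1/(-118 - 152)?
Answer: 17343/29009 - sqrt(213)/5626800 ≈ 0.59785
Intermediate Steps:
q = -1/270 (q = 1/(-270) = -1/270 ≈ -0.0037037)
R(l) = -sqrt(l)/270
17343/29009 + R(213)/20840 = 17343/29009 - sqrt(213)/270/20840 = 17343*(1/29009) - sqrt(213)/270*(1/20840) = 17343/29009 - sqrt(213)/5626800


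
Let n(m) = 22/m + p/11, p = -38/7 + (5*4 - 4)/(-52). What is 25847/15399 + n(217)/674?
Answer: 270193261927/161034226353 ≈ 1.6779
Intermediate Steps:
p = -522/91 (p = -38*⅐ + (20 - 4)*(-1/52) = -38/7 + 16*(-1/52) = -38/7 - 4/13 = -522/91 ≈ -5.7363)
n(m) = -522/1001 + 22/m (n(m) = 22/m - 522/91/11 = 22/m - 522/91*1/11 = 22/m - 522/1001 = -522/1001 + 22/m)
25847/15399 + n(217)/674 = 25847/15399 + (-522/1001 + 22/217)/674 = 25847*(1/15399) + (-522/1001 + 22*(1/217))*(1/674) = 25847/15399 + (-522/1001 + 22/217)*(1/674) = 25847/15399 - 13036/31031*1/674 = 25847/15399 - 6518/10457447 = 270193261927/161034226353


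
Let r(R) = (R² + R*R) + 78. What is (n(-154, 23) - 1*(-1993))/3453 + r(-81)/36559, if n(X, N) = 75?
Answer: 121183612/126238227 ≈ 0.95996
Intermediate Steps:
r(R) = 78 + 2*R² (r(R) = (R² + R²) + 78 = 2*R² + 78 = 78 + 2*R²)
(n(-154, 23) - 1*(-1993))/3453 + r(-81)/36559 = (75 - 1*(-1993))/3453 + (78 + 2*(-81)²)/36559 = (75 + 1993)*(1/3453) + (78 + 2*6561)*(1/36559) = 2068*(1/3453) + (78 + 13122)*(1/36559) = 2068/3453 + 13200*(1/36559) = 2068/3453 + 13200/36559 = 121183612/126238227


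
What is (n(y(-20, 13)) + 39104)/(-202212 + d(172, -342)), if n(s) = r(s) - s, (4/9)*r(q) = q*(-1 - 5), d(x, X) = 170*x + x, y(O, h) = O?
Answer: -19697/86400 ≈ -0.22797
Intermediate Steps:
d(x, X) = 171*x
r(q) = -27*q/2 (r(q) = 9*(q*(-1 - 5))/4 = 9*(q*(-6))/4 = 9*(-6*q)/4 = -27*q/2)
n(s) = -29*s/2 (n(s) = -27*s/2 - s = -29*s/2)
(n(y(-20, 13)) + 39104)/(-202212 + d(172, -342)) = (-29/2*(-20) + 39104)/(-202212 + 171*172) = (290 + 39104)/(-202212 + 29412) = 39394/(-172800) = 39394*(-1/172800) = -19697/86400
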